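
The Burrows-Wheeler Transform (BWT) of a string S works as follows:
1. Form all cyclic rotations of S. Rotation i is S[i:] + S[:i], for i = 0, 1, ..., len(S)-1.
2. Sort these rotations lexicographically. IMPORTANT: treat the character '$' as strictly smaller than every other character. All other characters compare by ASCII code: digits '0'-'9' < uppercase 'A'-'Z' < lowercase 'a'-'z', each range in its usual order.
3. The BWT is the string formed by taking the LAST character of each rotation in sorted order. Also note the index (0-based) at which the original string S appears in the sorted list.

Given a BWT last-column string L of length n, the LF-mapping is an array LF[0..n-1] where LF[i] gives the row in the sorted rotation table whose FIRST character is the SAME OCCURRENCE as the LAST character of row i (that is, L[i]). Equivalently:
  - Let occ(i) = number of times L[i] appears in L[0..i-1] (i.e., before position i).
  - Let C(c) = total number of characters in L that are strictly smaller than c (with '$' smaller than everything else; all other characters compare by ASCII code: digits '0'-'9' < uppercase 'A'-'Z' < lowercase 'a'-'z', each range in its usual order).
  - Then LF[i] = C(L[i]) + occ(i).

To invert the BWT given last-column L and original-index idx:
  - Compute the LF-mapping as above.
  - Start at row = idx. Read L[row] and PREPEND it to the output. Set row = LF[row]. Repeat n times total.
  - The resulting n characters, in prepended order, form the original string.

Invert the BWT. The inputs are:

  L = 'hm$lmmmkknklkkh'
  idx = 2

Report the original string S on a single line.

LF mapping: 1 10 0 8 11 12 13 3 4 14 5 9 6 7 2
Walk LF starting at row 2, prepending L[row]:
  step 1: row=2, L[2]='$', prepend. Next row=LF[2]=0
  step 2: row=0, L[0]='h', prepend. Next row=LF[0]=1
  step 3: row=1, L[1]='m', prepend. Next row=LF[1]=10
  step 4: row=10, L[10]='k', prepend. Next row=LF[10]=5
  step 5: row=5, L[5]='m', prepend. Next row=LF[5]=12
  step 6: row=12, L[12]='k', prepend. Next row=LF[12]=6
  step 7: row=6, L[6]='m', prepend. Next row=LF[6]=13
  step 8: row=13, L[13]='k', prepend. Next row=LF[13]=7
  step 9: row=7, L[7]='k', prepend. Next row=LF[7]=3
  step 10: row=3, L[3]='l', prepend. Next row=LF[3]=8
  step 11: row=8, L[8]='k', prepend. Next row=LF[8]=4
  step 12: row=4, L[4]='m', prepend. Next row=LF[4]=11
  step 13: row=11, L[11]='l', prepend. Next row=LF[11]=9
  step 14: row=9, L[9]='n', prepend. Next row=LF[9]=14
  step 15: row=14, L[14]='h', prepend. Next row=LF[14]=2
Reversed output: hnlmklkkmkmkmh$

Answer: hnlmklkkmkmkmh$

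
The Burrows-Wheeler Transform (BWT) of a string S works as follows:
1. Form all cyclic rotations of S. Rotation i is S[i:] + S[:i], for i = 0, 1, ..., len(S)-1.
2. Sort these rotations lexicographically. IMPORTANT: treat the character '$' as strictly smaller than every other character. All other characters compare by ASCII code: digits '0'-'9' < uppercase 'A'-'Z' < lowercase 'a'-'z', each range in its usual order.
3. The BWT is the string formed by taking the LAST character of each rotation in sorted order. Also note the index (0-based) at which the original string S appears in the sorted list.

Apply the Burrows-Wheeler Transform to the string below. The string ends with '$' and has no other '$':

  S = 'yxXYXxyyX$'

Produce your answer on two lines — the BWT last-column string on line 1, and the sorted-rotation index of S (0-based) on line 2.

All 10 rotations (rotation i = S[i:]+S[:i]):
  rot[0] = yxXYXxyyX$
  rot[1] = xXYXxyyX$y
  rot[2] = XYXxyyX$yx
  rot[3] = YXxyyX$yxX
  rot[4] = XxyyX$yxXY
  rot[5] = xyyX$yxXYX
  rot[6] = yyX$yxXYXx
  rot[7] = yX$yxXYXxy
  rot[8] = X$yxXYXxyy
  rot[9] = $yxXYXxyyX
Sorted (with $ < everything):
  sorted[0] = $yxXYXxyyX  (last char: 'X')
  sorted[1] = X$yxXYXxyy  (last char: 'y')
  sorted[2] = XYXxyyX$yx  (last char: 'x')
  sorted[3] = XxyyX$yxXY  (last char: 'Y')
  sorted[4] = YXxyyX$yxX  (last char: 'X')
  sorted[5] = xXYXxyyX$y  (last char: 'y')
  sorted[6] = xyyX$yxXYX  (last char: 'X')
  sorted[7] = yX$yxXYXxy  (last char: 'y')
  sorted[8] = yxXYXxyyX$  (last char: '$')
  sorted[9] = yyX$yxXYXx  (last char: 'x')
Last column: XyxYXyXy$x
Original string S is at sorted index 8

Answer: XyxYXyXy$x
8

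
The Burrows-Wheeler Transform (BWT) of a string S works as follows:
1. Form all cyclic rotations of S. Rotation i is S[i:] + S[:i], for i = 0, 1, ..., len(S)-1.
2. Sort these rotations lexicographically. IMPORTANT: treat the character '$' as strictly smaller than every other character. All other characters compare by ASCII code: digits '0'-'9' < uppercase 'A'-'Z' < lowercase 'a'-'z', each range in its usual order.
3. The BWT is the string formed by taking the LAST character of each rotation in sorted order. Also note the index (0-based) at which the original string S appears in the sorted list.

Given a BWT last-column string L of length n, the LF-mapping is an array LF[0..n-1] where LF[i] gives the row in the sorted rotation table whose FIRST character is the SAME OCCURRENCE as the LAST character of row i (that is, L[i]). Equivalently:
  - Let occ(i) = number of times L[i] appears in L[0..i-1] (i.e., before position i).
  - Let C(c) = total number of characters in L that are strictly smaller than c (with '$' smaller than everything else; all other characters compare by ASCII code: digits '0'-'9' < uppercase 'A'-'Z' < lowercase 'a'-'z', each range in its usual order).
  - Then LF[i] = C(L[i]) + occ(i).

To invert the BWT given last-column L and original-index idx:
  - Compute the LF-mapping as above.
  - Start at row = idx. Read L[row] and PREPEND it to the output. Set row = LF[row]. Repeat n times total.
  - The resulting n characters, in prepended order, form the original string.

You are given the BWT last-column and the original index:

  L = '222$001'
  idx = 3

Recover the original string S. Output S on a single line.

LF mapping: 4 5 6 0 1 2 3
Walk LF starting at row 3, prepending L[row]:
  step 1: row=3, L[3]='$', prepend. Next row=LF[3]=0
  step 2: row=0, L[0]='2', prepend. Next row=LF[0]=4
  step 3: row=4, L[4]='0', prepend. Next row=LF[4]=1
  step 4: row=1, L[1]='2', prepend. Next row=LF[1]=5
  step 5: row=5, L[5]='0', prepend. Next row=LF[5]=2
  step 6: row=2, L[2]='2', prepend. Next row=LF[2]=6
  step 7: row=6, L[6]='1', prepend. Next row=LF[6]=3
Reversed output: 120202$

Answer: 120202$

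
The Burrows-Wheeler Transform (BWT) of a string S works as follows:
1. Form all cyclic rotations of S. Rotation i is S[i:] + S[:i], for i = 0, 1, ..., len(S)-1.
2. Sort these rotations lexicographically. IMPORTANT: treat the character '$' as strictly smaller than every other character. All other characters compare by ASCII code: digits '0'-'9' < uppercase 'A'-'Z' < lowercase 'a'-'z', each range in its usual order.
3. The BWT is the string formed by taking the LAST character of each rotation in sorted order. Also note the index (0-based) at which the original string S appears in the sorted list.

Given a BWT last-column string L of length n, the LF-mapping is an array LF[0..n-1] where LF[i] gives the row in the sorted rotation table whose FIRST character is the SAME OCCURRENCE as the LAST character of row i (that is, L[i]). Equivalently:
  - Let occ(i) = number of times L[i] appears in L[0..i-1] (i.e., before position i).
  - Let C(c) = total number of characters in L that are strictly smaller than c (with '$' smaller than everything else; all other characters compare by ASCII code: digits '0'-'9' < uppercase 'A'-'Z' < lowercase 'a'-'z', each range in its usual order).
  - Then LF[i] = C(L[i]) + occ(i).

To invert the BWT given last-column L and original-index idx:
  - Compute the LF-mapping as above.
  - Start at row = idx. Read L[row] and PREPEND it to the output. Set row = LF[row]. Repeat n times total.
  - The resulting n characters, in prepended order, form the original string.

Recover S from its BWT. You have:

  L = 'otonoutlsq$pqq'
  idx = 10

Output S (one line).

LF mapping: 3 11 4 2 5 13 12 1 10 7 0 6 8 9
Walk LF starting at row 10, prepending L[row]:
  step 1: row=10, L[10]='$', prepend. Next row=LF[10]=0
  step 2: row=0, L[0]='o', prepend. Next row=LF[0]=3
  step 3: row=3, L[3]='n', prepend. Next row=LF[3]=2
  step 4: row=2, L[2]='o', prepend. Next row=LF[2]=4
  step 5: row=4, L[4]='o', prepend. Next row=LF[4]=5
  step 6: row=5, L[5]='u', prepend. Next row=LF[5]=13
  step 7: row=13, L[13]='q', prepend. Next row=LF[13]=9
  step 8: row=9, L[9]='q', prepend. Next row=LF[9]=7
  step 9: row=7, L[7]='l', prepend. Next row=LF[7]=1
  step 10: row=1, L[1]='t', prepend. Next row=LF[1]=11
  step 11: row=11, L[11]='p', prepend. Next row=LF[11]=6
  step 12: row=6, L[6]='t', prepend. Next row=LF[6]=12
  step 13: row=12, L[12]='q', prepend. Next row=LF[12]=8
  step 14: row=8, L[8]='s', prepend. Next row=LF[8]=10
Reversed output: sqtptlqquoono$

Answer: sqtptlqquoono$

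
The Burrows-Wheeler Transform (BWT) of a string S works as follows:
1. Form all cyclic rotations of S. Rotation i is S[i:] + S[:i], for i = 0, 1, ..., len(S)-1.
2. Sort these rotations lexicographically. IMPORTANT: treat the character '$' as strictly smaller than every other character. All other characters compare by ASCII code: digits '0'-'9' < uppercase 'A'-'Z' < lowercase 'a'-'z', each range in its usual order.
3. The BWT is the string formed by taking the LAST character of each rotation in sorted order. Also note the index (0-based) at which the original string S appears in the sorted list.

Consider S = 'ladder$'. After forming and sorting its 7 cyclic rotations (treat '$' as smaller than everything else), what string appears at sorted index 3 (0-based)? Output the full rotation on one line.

Answer: der$lad

Derivation:
All 7 rotations (rotation i = S[i:]+S[:i]):
  rot[0] = ladder$
  rot[1] = adder$l
  rot[2] = dder$la
  rot[3] = der$lad
  rot[4] = er$ladd
  rot[5] = r$ladde
  rot[6] = $ladder
Sorted (with $ < everything):
  sorted[0] = $ladder
  sorted[1] = adder$l
  sorted[2] = dder$la
  sorted[3] = der$lad
  sorted[4] = er$ladd
  sorted[5] = ladder$
  sorted[6] = r$ladde
sorted[3] = der$lad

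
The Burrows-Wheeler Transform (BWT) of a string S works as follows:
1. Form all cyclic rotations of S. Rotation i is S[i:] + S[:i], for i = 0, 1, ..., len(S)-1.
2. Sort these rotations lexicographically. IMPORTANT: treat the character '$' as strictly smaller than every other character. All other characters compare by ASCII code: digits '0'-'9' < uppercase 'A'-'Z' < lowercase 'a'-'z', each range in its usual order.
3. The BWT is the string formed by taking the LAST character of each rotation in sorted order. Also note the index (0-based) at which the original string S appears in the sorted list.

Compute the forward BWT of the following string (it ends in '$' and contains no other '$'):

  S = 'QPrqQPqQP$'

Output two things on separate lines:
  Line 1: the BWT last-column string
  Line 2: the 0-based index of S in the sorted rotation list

Answer: PQQQqq$PrP
6

Derivation:
All 10 rotations (rotation i = S[i:]+S[:i]):
  rot[0] = QPrqQPqQP$
  rot[1] = PrqQPqQP$Q
  rot[2] = rqQPqQP$QP
  rot[3] = qQPqQP$QPr
  rot[4] = QPqQP$QPrq
  rot[5] = PqQP$QPrqQ
  rot[6] = qQP$QPrqQP
  rot[7] = QP$QPrqQPq
  rot[8] = P$QPrqQPqQ
  rot[9] = $QPrqQPqQP
Sorted (with $ < everything):
  sorted[0] = $QPrqQPqQP  (last char: 'P')
  sorted[1] = P$QPrqQPqQ  (last char: 'Q')
  sorted[2] = PqQP$QPrqQ  (last char: 'Q')
  sorted[3] = PrqQPqQP$Q  (last char: 'Q')
  sorted[4] = QP$QPrqQPq  (last char: 'q')
  sorted[5] = QPqQP$QPrq  (last char: 'q')
  sorted[6] = QPrqQPqQP$  (last char: '$')
  sorted[7] = qQP$QPrqQP  (last char: 'P')
  sorted[8] = qQPqQP$QPr  (last char: 'r')
  sorted[9] = rqQPqQP$QP  (last char: 'P')
Last column: PQQQqq$PrP
Original string S is at sorted index 6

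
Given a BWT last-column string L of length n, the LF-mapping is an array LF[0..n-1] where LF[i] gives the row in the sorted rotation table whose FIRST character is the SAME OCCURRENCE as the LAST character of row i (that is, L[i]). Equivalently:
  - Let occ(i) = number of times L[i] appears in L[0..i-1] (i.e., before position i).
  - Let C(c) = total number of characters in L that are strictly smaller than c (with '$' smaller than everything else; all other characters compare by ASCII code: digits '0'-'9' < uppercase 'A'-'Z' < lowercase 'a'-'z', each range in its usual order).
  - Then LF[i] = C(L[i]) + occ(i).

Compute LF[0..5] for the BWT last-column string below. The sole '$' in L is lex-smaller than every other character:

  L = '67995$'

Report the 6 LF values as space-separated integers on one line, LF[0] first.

Answer: 2 3 4 5 1 0

Derivation:
Char counts: '$':1, '5':1, '6':1, '7':1, '9':2
C (first-col start): C('$')=0, C('5')=1, C('6')=2, C('7')=3, C('9')=4
L[0]='6': occ=0, LF[0]=C('6')+0=2+0=2
L[1]='7': occ=0, LF[1]=C('7')+0=3+0=3
L[2]='9': occ=0, LF[2]=C('9')+0=4+0=4
L[3]='9': occ=1, LF[3]=C('9')+1=4+1=5
L[4]='5': occ=0, LF[4]=C('5')+0=1+0=1
L[5]='$': occ=0, LF[5]=C('$')+0=0+0=0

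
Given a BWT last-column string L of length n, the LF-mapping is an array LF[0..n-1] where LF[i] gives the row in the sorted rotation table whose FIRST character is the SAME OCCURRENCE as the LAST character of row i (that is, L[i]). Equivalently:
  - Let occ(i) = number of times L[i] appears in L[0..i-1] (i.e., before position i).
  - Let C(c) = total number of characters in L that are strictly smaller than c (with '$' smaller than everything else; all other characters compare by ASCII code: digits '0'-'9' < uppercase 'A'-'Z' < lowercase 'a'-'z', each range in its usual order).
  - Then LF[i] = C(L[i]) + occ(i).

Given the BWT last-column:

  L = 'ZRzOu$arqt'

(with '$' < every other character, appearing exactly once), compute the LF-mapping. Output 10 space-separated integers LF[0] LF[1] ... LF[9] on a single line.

Answer: 3 2 9 1 8 0 4 6 5 7

Derivation:
Char counts: '$':1, 'O':1, 'R':1, 'Z':1, 'a':1, 'q':1, 'r':1, 't':1, 'u':1, 'z':1
C (first-col start): C('$')=0, C('O')=1, C('R')=2, C('Z')=3, C('a')=4, C('q')=5, C('r')=6, C('t')=7, C('u')=8, C('z')=9
L[0]='Z': occ=0, LF[0]=C('Z')+0=3+0=3
L[1]='R': occ=0, LF[1]=C('R')+0=2+0=2
L[2]='z': occ=0, LF[2]=C('z')+0=9+0=9
L[3]='O': occ=0, LF[3]=C('O')+0=1+0=1
L[4]='u': occ=0, LF[4]=C('u')+0=8+0=8
L[5]='$': occ=0, LF[5]=C('$')+0=0+0=0
L[6]='a': occ=0, LF[6]=C('a')+0=4+0=4
L[7]='r': occ=0, LF[7]=C('r')+0=6+0=6
L[8]='q': occ=0, LF[8]=C('q')+0=5+0=5
L[9]='t': occ=0, LF[9]=C('t')+0=7+0=7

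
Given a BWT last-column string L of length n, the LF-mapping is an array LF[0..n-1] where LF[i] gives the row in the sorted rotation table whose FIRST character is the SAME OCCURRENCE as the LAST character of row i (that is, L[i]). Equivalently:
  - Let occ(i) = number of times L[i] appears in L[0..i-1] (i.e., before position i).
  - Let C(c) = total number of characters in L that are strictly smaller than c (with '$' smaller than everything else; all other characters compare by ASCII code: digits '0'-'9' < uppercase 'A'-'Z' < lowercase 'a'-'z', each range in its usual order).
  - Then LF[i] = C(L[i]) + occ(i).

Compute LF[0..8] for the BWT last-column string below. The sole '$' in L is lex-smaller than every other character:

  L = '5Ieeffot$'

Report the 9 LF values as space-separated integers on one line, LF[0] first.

Char counts: '$':1, '5':1, 'I':1, 'e':2, 'f':2, 'o':1, 't':1
C (first-col start): C('$')=0, C('5')=1, C('I')=2, C('e')=3, C('f')=5, C('o')=7, C('t')=8
L[0]='5': occ=0, LF[0]=C('5')+0=1+0=1
L[1]='I': occ=0, LF[1]=C('I')+0=2+0=2
L[2]='e': occ=0, LF[2]=C('e')+0=3+0=3
L[3]='e': occ=1, LF[3]=C('e')+1=3+1=4
L[4]='f': occ=0, LF[4]=C('f')+0=5+0=5
L[5]='f': occ=1, LF[5]=C('f')+1=5+1=6
L[6]='o': occ=0, LF[6]=C('o')+0=7+0=7
L[7]='t': occ=0, LF[7]=C('t')+0=8+0=8
L[8]='$': occ=0, LF[8]=C('$')+0=0+0=0

Answer: 1 2 3 4 5 6 7 8 0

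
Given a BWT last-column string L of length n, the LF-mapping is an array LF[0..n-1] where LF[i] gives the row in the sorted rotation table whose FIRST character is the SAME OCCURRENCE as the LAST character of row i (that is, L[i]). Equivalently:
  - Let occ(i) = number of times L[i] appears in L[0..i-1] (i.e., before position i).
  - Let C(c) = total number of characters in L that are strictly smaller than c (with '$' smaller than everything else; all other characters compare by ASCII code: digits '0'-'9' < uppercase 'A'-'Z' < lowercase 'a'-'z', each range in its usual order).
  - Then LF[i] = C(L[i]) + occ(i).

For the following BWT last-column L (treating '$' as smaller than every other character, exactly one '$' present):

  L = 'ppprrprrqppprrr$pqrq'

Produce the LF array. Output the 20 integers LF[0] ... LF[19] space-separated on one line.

Char counts: '$':1, 'p':8, 'q':3, 'r':8
C (first-col start): C('$')=0, C('p')=1, C('q')=9, C('r')=12
L[0]='p': occ=0, LF[0]=C('p')+0=1+0=1
L[1]='p': occ=1, LF[1]=C('p')+1=1+1=2
L[2]='p': occ=2, LF[2]=C('p')+2=1+2=3
L[3]='r': occ=0, LF[3]=C('r')+0=12+0=12
L[4]='r': occ=1, LF[4]=C('r')+1=12+1=13
L[5]='p': occ=3, LF[5]=C('p')+3=1+3=4
L[6]='r': occ=2, LF[6]=C('r')+2=12+2=14
L[7]='r': occ=3, LF[7]=C('r')+3=12+3=15
L[8]='q': occ=0, LF[8]=C('q')+0=9+0=9
L[9]='p': occ=4, LF[9]=C('p')+4=1+4=5
L[10]='p': occ=5, LF[10]=C('p')+5=1+5=6
L[11]='p': occ=6, LF[11]=C('p')+6=1+6=7
L[12]='r': occ=4, LF[12]=C('r')+4=12+4=16
L[13]='r': occ=5, LF[13]=C('r')+5=12+5=17
L[14]='r': occ=6, LF[14]=C('r')+6=12+6=18
L[15]='$': occ=0, LF[15]=C('$')+0=0+0=0
L[16]='p': occ=7, LF[16]=C('p')+7=1+7=8
L[17]='q': occ=1, LF[17]=C('q')+1=9+1=10
L[18]='r': occ=7, LF[18]=C('r')+7=12+7=19
L[19]='q': occ=2, LF[19]=C('q')+2=9+2=11

Answer: 1 2 3 12 13 4 14 15 9 5 6 7 16 17 18 0 8 10 19 11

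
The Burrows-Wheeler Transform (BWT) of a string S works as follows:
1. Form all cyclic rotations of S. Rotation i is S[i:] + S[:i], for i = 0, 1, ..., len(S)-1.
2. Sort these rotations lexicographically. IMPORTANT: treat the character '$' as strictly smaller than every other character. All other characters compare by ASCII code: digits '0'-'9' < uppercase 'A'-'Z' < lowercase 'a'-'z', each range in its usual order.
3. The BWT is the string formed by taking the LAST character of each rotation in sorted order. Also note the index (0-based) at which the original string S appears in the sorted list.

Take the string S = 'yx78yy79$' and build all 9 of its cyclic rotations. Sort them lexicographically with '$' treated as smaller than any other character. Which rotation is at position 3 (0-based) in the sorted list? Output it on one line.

All 9 rotations (rotation i = S[i:]+S[:i]):
  rot[0] = yx78yy79$
  rot[1] = x78yy79$y
  rot[2] = 78yy79$yx
  rot[3] = 8yy79$yx7
  rot[4] = yy79$yx78
  rot[5] = y79$yx78y
  rot[6] = 79$yx78yy
  rot[7] = 9$yx78yy7
  rot[8] = $yx78yy79
Sorted (with $ < everything):
  sorted[0] = $yx78yy79
  sorted[1] = 78yy79$yx
  sorted[2] = 79$yx78yy
  sorted[3] = 8yy79$yx7
  sorted[4] = 9$yx78yy7
  sorted[5] = x78yy79$y
  sorted[6] = y79$yx78y
  sorted[7] = yx78yy79$
  sorted[8] = yy79$yx78
sorted[3] = 8yy79$yx7

Answer: 8yy79$yx7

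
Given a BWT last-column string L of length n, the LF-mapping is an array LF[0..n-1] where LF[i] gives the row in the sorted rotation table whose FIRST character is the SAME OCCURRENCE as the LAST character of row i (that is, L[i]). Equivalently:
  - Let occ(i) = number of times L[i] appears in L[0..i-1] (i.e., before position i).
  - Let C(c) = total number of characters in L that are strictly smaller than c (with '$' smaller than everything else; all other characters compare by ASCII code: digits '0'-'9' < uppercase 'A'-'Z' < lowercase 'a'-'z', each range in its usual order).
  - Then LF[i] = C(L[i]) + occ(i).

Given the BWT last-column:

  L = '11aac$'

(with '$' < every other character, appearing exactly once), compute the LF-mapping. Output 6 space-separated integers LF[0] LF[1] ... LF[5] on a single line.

Answer: 1 2 3 4 5 0

Derivation:
Char counts: '$':1, '1':2, 'a':2, 'c':1
C (first-col start): C('$')=0, C('1')=1, C('a')=3, C('c')=5
L[0]='1': occ=0, LF[0]=C('1')+0=1+0=1
L[1]='1': occ=1, LF[1]=C('1')+1=1+1=2
L[2]='a': occ=0, LF[2]=C('a')+0=3+0=3
L[3]='a': occ=1, LF[3]=C('a')+1=3+1=4
L[4]='c': occ=0, LF[4]=C('c')+0=5+0=5
L[5]='$': occ=0, LF[5]=C('$')+0=0+0=0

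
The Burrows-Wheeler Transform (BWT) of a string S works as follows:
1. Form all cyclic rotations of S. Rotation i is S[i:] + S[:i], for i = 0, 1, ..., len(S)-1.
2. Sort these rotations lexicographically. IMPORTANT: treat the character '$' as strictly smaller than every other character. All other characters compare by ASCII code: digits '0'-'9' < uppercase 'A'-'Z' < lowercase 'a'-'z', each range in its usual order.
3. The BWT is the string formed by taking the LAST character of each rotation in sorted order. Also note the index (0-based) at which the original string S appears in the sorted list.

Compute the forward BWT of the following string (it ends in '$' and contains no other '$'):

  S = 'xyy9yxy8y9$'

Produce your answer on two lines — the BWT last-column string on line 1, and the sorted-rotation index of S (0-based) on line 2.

Answer: 9yyyy$x8y9x
5

Derivation:
All 11 rotations (rotation i = S[i:]+S[:i]):
  rot[0] = xyy9yxy8y9$
  rot[1] = yy9yxy8y9$x
  rot[2] = y9yxy8y9$xy
  rot[3] = 9yxy8y9$xyy
  rot[4] = yxy8y9$xyy9
  rot[5] = xy8y9$xyy9y
  rot[6] = y8y9$xyy9yx
  rot[7] = 8y9$xyy9yxy
  rot[8] = y9$xyy9yxy8
  rot[9] = 9$xyy9yxy8y
  rot[10] = $xyy9yxy8y9
Sorted (with $ < everything):
  sorted[0] = $xyy9yxy8y9  (last char: '9')
  sorted[1] = 8y9$xyy9yxy  (last char: 'y')
  sorted[2] = 9$xyy9yxy8y  (last char: 'y')
  sorted[3] = 9yxy8y9$xyy  (last char: 'y')
  sorted[4] = xy8y9$xyy9y  (last char: 'y')
  sorted[5] = xyy9yxy8y9$  (last char: '$')
  sorted[6] = y8y9$xyy9yx  (last char: 'x')
  sorted[7] = y9$xyy9yxy8  (last char: '8')
  sorted[8] = y9yxy8y9$xy  (last char: 'y')
  sorted[9] = yxy8y9$xyy9  (last char: '9')
  sorted[10] = yy9yxy8y9$x  (last char: 'x')
Last column: 9yyyy$x8y9x
Original string S is at sorted index 5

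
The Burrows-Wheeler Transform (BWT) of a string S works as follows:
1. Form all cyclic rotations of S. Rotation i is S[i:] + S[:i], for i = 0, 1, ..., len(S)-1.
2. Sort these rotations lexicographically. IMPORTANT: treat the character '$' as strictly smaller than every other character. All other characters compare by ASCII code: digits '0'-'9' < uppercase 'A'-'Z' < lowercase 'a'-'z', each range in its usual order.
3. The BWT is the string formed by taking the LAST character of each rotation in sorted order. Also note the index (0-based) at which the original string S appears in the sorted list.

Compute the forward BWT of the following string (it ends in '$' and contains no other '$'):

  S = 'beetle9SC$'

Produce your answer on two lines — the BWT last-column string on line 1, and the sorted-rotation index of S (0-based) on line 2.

All 10 rotations (rotation i = S[i:]+S[:i]):
  rot[0] = beetle9SC$
  rot[1] = eetle9SC$b
  rot[2] = etle9SC$be
  rot[3] = tle9SC$bee
  rot[4] = le9SC$beet
  rot[5] = e9SC$beetl
  rot[6] = 9SC$beetle
  rot[7] = SC$beetle9
  rot[8] = C$beetle9S
  rot[9] = $beetle9SC
Sorted (with $ < everything):
  sorted[0] = $beetle9SC  (last char: 'C')
  sorted[1] = 9SC$beetle  (last char: 'e')
  sorted[2] = C$beetle9S  (last char: 'S')
  sorted[3] = SC$beetle9  (last char: '9')
  sorted[4] = beetle9SC$  (last char: '$')
  sorted[5] = e9SC$beetl  (last char: 'l')
  sorted[6] = eetle9SC$b  (last char: 'b')
  sorted[7] = etle9SC$be  (last char: 'e')
  sorted[8] = le9SC$beet  (last char: 't')
  sorted[9] = tle9SC$bee  (last char: 'e')
Last column: CeS9$lbete
Original string S is at sorted index 4

Answer: CeS9$lbete
4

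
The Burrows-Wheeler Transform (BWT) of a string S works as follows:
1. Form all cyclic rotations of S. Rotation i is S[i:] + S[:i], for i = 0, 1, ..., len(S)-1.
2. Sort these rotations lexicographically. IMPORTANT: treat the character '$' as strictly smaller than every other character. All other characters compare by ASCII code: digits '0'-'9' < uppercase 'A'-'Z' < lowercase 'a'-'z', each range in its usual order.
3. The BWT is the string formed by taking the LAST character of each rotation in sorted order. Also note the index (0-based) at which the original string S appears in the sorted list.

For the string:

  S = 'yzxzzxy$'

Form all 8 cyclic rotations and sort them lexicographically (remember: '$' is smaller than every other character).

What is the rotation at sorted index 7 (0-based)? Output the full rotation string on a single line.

All 8 rotations (rotation i = S[i:]+S[:i]):
  rot[0] = yzxzzxy$
  rot[1] = zxzzxy$y
  rot[2] = xzzxy$yz
  rot[3] = zzxy$yzx
  rot[4] = zxy$yzxz
  rot[5] = xy$yzxzz
  rot[6] = y$yzxzzx
  rot[7] = $yzxzzxy
Sorted (with $ < everything):
  sorted[0] = $yzxzzxy
  sorted[1] = xy$yzxzz
  sorted[2] = xzzxy$yz
  sorted[3] = y$yzxzzx
  sorted[4] = yzxzzxy$
  sorted[5] = zxy$yzxz
  sorted[6] = zxzzxy$y
  sorted[7] = zzxy$yzx
sorted[7] = zzxy$yzx

Answer: zzxy$yzx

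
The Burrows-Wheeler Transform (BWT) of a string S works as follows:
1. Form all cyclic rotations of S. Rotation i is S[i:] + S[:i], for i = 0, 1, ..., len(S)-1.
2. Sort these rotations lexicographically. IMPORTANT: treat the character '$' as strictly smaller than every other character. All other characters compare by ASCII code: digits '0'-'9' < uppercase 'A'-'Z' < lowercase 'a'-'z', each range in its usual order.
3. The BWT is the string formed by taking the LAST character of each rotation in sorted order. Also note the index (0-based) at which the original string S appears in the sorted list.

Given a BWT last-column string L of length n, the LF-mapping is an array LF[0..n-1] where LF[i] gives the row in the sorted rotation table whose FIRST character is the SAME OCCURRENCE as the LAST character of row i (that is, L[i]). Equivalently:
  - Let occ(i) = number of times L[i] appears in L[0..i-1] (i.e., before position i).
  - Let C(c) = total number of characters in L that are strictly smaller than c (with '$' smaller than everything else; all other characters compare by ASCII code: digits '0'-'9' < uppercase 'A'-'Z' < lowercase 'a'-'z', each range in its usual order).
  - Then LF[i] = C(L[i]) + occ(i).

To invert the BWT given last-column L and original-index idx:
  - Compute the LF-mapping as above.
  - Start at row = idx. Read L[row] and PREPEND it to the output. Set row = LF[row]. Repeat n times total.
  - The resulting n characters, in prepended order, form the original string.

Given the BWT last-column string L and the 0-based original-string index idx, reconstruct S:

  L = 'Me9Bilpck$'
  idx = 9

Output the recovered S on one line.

Answer: pickle9BM$

Derivation:
LF mapping: 3 5 1 2 6 8 9 4 7 0
Walk LF starting at row 9, prepending L[row]:
  step 1: row=9, L[9]='$', prepend. Next row=LF[9]=0
  step 2: row=0, L[0]='M', prepend. Next row=LF[0]=3
  step 3: row=3, L[3]='B', prepend. Next row=LF[3]=2
  step 4: row=2, L[2]='9', prepend. Next row=LF[2]=1
  step 5: row=1, L[1]='e', prepend. Next row=LF[1]=5
  step 6: row=5, L[5]='l', prepend. Next row=LF[5]=8
  step 7: row=8, L[8]='k', prepend. Next row=LF[8]=7
  step 8: row=7, L[7]='c', prepend. Next row=LF[7]=4
  step 9: row=4, L[4]='i', prepend. Next row=LF[4]=6
  step 10: row=6, L[6]='p', prepend. Next row=LF[6]=9
Reversed output: pickle9BM$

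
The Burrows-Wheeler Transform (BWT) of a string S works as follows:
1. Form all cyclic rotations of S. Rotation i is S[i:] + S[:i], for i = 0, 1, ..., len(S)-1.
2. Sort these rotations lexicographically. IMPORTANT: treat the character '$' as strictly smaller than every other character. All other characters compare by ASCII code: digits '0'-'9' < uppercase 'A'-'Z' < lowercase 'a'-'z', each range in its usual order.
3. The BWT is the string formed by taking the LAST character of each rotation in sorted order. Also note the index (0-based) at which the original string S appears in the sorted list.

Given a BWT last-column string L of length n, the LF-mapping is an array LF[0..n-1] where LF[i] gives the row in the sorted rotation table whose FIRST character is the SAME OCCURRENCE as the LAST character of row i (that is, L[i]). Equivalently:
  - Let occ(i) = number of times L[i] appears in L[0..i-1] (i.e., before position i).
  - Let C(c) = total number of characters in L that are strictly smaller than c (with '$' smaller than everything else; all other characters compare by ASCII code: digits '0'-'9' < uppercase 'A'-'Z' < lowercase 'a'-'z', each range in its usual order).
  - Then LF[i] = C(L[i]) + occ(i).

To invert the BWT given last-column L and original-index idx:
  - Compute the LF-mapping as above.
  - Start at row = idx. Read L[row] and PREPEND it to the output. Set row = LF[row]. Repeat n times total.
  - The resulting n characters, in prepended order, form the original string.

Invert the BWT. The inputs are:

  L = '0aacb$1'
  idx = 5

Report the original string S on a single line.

Answer: ba1ca0$

Derivation:
LF mapping: 1 3 4 6 5 0 2
Walk LF starting at row 5, prepending L[row]:
  step 1: row=5, L[5]='$', prepend. Next row=LF[5]=0
  step 2: row=0, L[0]='0', prepend. Next row=LF[0]=1
  step 3: row=1, L[1]='a', prepend. Next row=LF[1]=3
  step 4: row=3, L[3]='c', prepend. Next row=LF[3]=6
  step 5: row=6, L[6]='1', prepend. Next row=LF[6]=2
  step 6: row=2, L[2]='a', prepend. Next row=LF[2]=4
  step 7: row=4, L[4]='b', prepend. Next row=LF[4]=5
Reversed output: ba1ca0$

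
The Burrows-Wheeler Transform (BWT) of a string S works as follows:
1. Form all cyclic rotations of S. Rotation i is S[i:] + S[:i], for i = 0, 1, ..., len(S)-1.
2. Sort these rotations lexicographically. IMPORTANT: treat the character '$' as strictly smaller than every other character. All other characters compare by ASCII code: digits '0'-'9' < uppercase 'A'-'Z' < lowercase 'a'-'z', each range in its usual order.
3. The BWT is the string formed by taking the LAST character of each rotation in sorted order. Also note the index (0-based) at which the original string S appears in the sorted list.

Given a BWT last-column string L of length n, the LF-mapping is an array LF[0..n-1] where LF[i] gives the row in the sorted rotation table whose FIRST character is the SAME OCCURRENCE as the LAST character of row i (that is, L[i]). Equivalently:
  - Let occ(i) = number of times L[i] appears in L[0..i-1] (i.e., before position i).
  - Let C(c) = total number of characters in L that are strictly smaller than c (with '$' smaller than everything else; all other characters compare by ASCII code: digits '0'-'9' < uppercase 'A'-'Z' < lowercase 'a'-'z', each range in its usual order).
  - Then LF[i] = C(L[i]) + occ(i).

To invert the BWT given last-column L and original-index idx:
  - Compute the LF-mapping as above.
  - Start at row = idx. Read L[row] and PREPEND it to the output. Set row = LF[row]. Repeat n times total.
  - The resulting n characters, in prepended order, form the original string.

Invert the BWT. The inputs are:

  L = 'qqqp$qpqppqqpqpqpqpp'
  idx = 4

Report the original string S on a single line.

LF mapping: 10 11 12 1 0 13 2 14 3 4 15 16 5 17 6 18 7 19 8 9
Walk LF starting at row 4, prepending L[row]:
  step 1: row=4, L[4]='$', prepend. Next row=LF[4]=0
  step 2: row=0, L[0]='q', prepend. Next row=LF[0]=10
  step 3: row=10, L[10]='q', prepend. Next row=LF[10]=15
  step 4: row=15, L[15]='q', prepend. Next row=LF[15]=18
  step 5: row=18, L[18]='p', prepend. Next row=LF[18]=8
  step 6: row=8, L[8]='p', prepend. Next row=LF[8]=3
  step 7: row=3, L[3]='p', prepend. Next row=LF[3]=1
  step 8: row=1, L[1]='q', prepend. Next row=LF[1]=11
  step 9: row=11, L[11]='q', prepend. Next row=LF[11]=16
  step 10: row=16, L[16]='p', prepend. Next row=LF[16]=7
  step 11: row=7, L[7]='q', prepend. Next row=LF[7]=14
  step 12: row=14, L[14]='p', prepend. Next row=LF[14]=6
  step 13: row=6, L[6]='p', prepend. Next row=LF[6]=2
  step 14: row=2, L[2]='q', prepend. Next row=LF[2]=12
  step 15: row=12, L[12]='p', prepend. Next row=LF[12]=5
  step 16: row=5, L[5]='q', prepend. Next row=LF[5]=13
  step 17: row=13, L[13]='q', prepend. Next row=LF[13]=17
  step 18: row=17, L[17]='q', prepend. Next row=LF[17]=19
  step 19: row=19, L[19]='p', prepend. Next row=LF[19]=9
  step 20: row=9, L[9]='p', prepend. Next row=LF[9]=4
Reversed output: ppqqqpqppqpqqpppqqq$

Answer: ppqqqpqppqpqqpppqqq$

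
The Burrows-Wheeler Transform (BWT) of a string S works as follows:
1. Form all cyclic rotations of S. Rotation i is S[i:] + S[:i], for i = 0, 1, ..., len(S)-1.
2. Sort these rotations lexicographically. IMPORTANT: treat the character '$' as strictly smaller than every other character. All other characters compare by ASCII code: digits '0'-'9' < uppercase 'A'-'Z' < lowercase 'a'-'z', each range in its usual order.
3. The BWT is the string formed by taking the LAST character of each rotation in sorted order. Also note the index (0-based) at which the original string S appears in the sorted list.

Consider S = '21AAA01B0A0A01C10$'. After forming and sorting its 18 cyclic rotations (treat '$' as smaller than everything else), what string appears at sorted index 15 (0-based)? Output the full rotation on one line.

All 18 rotations (rotation i = S[i:]+S[:i]):
  rot[0] = 21AAA01B0A0A01C10$
  rot[1] = 1AAA01B0A0A01C10$2
  rot[2] = AAA01B0A0A01C10$21
  rot[3] = AA01B0A0A01C10$21A
  rot[4] = A01B0A0A01C10$21AA
  rot[5] = 01B0A0A01C10$21AAA
  rot[6] = 1B0A0A01C10$21AAA0
  rot[7] = B0A0A01C10$21AAA01
  rot[8] = 0A0A01C10$21AAA01B
  rot[9] = A0A01C10$21AAA01B0
  rot[10] = 0A01C10$21AAA01B0A
  rot[11] = A01C10$21AAA01B0A0
  rot[12] = 01C10$21AAA01B0A0A
  rot[13] = 1C10$21AAA01B0A0A0
  rot[14] = C10$21AAA01B0A0A01
  rot[15] = 10$21AAA01B0A0A01C
  rot[16] = 0$21AAA01B0A0A01C1
  rot[17] = $21AAA01B0A0A01C10
Sorted (with $ < everything):
  sorted[0] = $21AAA01B0A0A01C10
  sorted[1] = 0$21AAA01B0A0A01C1
  sorted[2] = 01B0A0A01C10$21AAA
  sorted[3] = 01C10$21AAA01B0A0A
  sorted[4] = 0A01C10$21AAA01B0A
  sorted[5] = 0A0A01C10$21AAA01B
  sorted[6] = 10$21AAA01B0A0A01C
  sorted[7] = 1AAA01B0A0A01C10$2
  sorted[8] = 1B0A0A01C10$21AAA0
  sorted[9] = 1C10$21AAA01B0A0A0
  sorted[10] = 21AAA01B0A0A01C10$
  sorted[11] = A01B0A0A01C10$21AA
  sorted[12] = A01C10$21AAA01B0A0
  sorted[13] = A0A01C10$21AAA01B0
  sorted[14] = AA01B0A0A01C10$21A
  sorted[15] = AAA01B0A0A01C10$21
  sorted[16] = B0A0A01C10$21AAA01
  sorted[17] = C10$21AAA01B0A0A01
sorted[15] = AAA01B0A0A01C10$21

Answer: AAA01B0A0A01C10$21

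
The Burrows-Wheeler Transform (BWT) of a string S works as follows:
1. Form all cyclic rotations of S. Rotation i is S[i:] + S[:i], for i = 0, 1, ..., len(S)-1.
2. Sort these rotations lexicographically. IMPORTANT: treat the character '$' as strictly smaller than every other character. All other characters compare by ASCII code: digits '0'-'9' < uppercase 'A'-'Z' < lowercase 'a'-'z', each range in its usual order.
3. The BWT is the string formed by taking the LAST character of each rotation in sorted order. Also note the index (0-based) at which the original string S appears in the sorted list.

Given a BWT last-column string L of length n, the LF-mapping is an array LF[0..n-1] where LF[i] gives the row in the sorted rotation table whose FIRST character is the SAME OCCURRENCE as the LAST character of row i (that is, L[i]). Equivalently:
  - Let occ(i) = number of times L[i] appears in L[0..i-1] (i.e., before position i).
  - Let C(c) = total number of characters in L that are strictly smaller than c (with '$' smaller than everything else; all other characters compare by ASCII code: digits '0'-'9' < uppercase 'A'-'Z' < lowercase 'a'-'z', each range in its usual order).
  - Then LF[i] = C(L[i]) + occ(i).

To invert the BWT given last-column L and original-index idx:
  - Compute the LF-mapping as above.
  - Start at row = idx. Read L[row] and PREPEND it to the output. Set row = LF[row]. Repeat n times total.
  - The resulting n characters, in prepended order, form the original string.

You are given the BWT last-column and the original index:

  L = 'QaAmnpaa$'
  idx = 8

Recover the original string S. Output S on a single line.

LF mapping: 2 3 1 6 7 8 4 5 0
Walk LF starting at row 8, prepending L[row]:
  step 1: row=8, L[8]='$', prepend. Next row=LF[8]=0
  step 2: row=0, L[0]='Q', prepend. Next row=LF[0]=2
  step 3: row=2, L[2]='A', prepend. Next row=LF[2]=1
  step 4: row=1, L[1]='a', prepend. Next row=LF[1]=3
  step 5: row=3, L[3]='m', prepend. Next row=LF[3]=6
  step 6: row=6, L[6]='a', prepend. Next row=LF[6]=4
  step 7: row=4, L[4]='n', prepend. Next row=LF[4]=7
  step 8: row=7, L[7]='a', prepend. Next row=LF[7]=5
  step 9: row=5, L[5]='p', prepend. Next row=LF[5]=8
Reversed output: panamaAQ$

Answer: panamaAQ$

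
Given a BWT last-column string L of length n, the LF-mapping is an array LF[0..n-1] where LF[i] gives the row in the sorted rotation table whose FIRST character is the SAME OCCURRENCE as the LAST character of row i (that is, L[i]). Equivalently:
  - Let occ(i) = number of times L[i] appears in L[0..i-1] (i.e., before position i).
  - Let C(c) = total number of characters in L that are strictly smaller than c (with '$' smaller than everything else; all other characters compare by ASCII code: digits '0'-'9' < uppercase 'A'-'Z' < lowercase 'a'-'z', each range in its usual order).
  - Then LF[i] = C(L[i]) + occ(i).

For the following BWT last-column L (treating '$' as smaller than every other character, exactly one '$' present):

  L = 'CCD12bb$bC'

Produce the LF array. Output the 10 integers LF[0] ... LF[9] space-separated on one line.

Answer: 3 4 6 1 2 7 8 0 9 5

Derivation:
Char counts: '$':1, '1':1, '2':1, 'C':3, 'D':1, 'b':3
C (first-col start): C('$')=0, C('1')=1, C('2')=2, C('C')=3, C('D')=6, C('b')=7
L[0]='C': occ=0, LF[0]=C('C')+0=3+0=3
L[1]='C': occ=1, LF[1]=C('C')+1=3+1=4
L[2]='D': occ=0, LF[2]=C('D')+0=6+0=6
L[3]='1': occ=0, LF[3]=C('1')+0=1+0=1
L[4]='2': occ=0, LF[4]=C('2')+0=2+0=2
L[5]='b': occ=0, LF[5]=C('b')+0=7+0=7
L[6]='b': occ=1, LF[6]=C('b')+1=7+1=8
L[7]='$': occ=0, LF[7]=C('$')+0=0+0=0
L[8]='b': occ=2, LF[8]=C('b')+2=7+2=9
L[9]='C': occ=2, LF[9]=C('C')+2=3+2=5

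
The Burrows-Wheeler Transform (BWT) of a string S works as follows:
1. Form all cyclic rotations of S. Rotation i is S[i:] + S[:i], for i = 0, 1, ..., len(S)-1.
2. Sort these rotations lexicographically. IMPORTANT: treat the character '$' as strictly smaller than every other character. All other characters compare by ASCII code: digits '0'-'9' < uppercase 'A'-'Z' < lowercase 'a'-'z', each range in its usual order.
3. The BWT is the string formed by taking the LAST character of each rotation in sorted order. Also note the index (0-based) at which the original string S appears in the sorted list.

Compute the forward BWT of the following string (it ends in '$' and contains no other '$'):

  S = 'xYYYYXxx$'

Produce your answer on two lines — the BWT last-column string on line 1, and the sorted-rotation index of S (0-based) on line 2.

Answer: xYYYYxx$X
7

Derivation:
All 9 rotations (rotation i = S[i:]+S[:i]):
  rot[0] = xYYYYXxx$
  rot[1] = YYYYXxx$x
  rot[2] = YYYXxx$xY
  rot[3] = YYXxx$xYY
  rot[4] = YXxx$xYYY
  rot[5] = Xxx$xYYYY
  rot[6] = xx$xYYYYX
  rot[7] = x$xYYYYXx
  rot[8] = $xYYYYXxx
Sorted (with $ < everything):
  sorted[0] = $xYYYYXxx  (last char: 'x')
  sorted[1] = Xxx$xYYYY  (last char: 'Y')
  sorted[2] = YXxx$xYYY  (last char: 'Y')
  sorted[3] = YYXxx$xYY  (last char: 'Y')
  sorted[4] = YYYXxx$xY  (last char: 'Y')
  sorted[5] = YYYYXxx$x  (last char: 'x')
  sorted[6] = x$xYYYYXx  (last char: 'x')
  sorted[7] = xYYYYXxx$  (last char: '$')
  sorted[8] = xx$xYYYYX  (last char: 'X')
Last column: xYYYYxx$X
Original string S is at sorted index 7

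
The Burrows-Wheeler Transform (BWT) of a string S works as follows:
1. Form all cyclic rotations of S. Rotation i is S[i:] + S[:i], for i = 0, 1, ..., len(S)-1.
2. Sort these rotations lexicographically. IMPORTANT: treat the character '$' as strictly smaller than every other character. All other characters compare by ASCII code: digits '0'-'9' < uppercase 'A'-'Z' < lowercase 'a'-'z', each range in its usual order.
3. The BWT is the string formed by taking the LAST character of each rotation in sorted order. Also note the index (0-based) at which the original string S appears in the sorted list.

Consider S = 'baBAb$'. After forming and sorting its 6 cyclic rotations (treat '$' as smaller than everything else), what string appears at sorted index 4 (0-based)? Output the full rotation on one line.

All 6 rotations (rotation i = S[i:]+S[:i]):
  rot[0] = baBAb$
  rot[1] = aBAb$b
  rot[2] = BAb$ba
  rot[3] = Ab$baB
  rot[4] = b$baBA
  rot[5] = $baBAb
Sorted (with $ < everything):
  sorted[0] = $baBAb
  sorted[1] = Ab$baB
  sorted[2] = BAb$ba
  sorted[3] = aBAb$b
  sorted[4] = b$baBA
  sorted[5] = baBAb$
sorted[4] = b$baBA

Answer: b$baBA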